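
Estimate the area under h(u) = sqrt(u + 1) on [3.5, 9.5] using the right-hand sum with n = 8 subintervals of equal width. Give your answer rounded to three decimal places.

16.734

Δu = (9.5 − 3.5)/8 = 0.75.
Right endpoints: 4.25, 5, 5.75, 6.5, 7.25, 8, 8.75, 9.5.
h(4.25) ≈ 2.291, h(5) ≈ 2.449, h(5.75) ≈ 2.598, h(6.5) ≈ 2.739, h(7.25) ≈ 2.872, h(8) ≈ 3.000, h(8.75) ≈ 3.122, h(9.5) ≈ 3.240.
Sum = Δu · [h(4.25) + h(5) + h(5.75) + ...].
Sum ≈ 16.734.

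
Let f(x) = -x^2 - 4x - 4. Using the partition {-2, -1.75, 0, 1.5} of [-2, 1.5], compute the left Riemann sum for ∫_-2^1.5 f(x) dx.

-6.109375

Subinterval widths: 0.25, 1.75, 1.5.
Left endpoints: -2, -1.75, 0.
f(-2) = 0, f(-1.75) = -0.0625, f(0) = -4.
Sum = Σ Δx_i · f(x_i).
Sum = -6.109375.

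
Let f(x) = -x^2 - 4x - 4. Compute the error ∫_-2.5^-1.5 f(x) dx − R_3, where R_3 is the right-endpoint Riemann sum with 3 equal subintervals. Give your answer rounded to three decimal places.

Exact integral: ∫_-2.5^-1.5 f(x) dx ≈ -0.08333.
R_3 ≈ -0.10185.
Error ≈ -0.08333 − (-0.10185) ≈ 0.019.

0.019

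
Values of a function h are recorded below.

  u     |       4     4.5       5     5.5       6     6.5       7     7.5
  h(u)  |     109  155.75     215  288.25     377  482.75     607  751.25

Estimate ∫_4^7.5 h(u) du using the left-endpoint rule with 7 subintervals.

1117.375

Δu = 0.5.
Sum = 0.5·[109 + 155.75 + 215 + 288.25 + 377 + 482.75 + 607] = 1117.375.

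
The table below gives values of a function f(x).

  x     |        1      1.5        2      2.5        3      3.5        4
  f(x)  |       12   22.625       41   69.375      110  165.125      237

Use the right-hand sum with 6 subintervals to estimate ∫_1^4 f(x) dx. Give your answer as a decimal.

322.5625

Δx = 0.5.
Sum = 0.5·[22.625 + 41 + 69.375 + 110 + 165.125 + 237] = 322.5625.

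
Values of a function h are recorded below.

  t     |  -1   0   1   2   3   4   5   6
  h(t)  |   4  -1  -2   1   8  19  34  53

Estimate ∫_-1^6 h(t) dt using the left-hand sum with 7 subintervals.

63

Δt = 1.
Sum = 1·[4 + (-1) + (-2) + 1 + 8 + 19 + 34] = 63.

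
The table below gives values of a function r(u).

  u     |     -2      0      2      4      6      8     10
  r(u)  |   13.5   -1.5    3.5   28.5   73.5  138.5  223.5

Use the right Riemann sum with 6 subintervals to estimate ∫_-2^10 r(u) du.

932

Δu = 2.
Sum = 2·[(-1.5) + 3.5 + 28.5 + 73.5 + 138.5 + 223.5] = 932.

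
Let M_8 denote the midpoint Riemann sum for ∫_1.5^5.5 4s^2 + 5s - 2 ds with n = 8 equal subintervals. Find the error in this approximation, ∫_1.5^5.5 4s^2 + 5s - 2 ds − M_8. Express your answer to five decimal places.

Exact integral: ∫_1.5^5.5 f(s) ds ≈ 279.3333333.
M_8 = 279.
Error ≈ 279.3333333 − 279 ≈ 0.33333.

0.33333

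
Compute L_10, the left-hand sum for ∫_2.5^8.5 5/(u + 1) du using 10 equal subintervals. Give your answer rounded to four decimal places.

5.2739

Δu = (8.5 − 2.5)/10 = 0.6.
Left endpoints: 2.5, 3.1, 3.7, 4.3, 4.9, 5.5, 6.1, 6.7, 7.3, 7.9.
f(2.5) = 10/7, f(3.1) = 50/41, f(3.7) = 50/47, f(4.3) = 50/53, f(4.9) = 50/59, f(5.5) = 10/13, f(6.1) = 50/71, f(6.7) = 50/77, f(7.3) = 50/83, f(7.9) = 50/89.
Sum = Δu · [f(2.5) + f(3.1) + f(3.7) + ...].
Sum ≈ 5.2739.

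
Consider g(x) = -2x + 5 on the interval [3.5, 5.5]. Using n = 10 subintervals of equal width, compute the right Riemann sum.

-8.4

Δx = (5.5 − 3.5)/10 = 0.2.
Right endpoints: 3.7, 3.9, 4.1, 4.3, 4.5, 4.7, 4.9, 5.1, 5.3, 5.5.
g(3.7) = -2.4, g(3.9) = -2.8, g(4.1) = -3.2, g(4.3) = -3.6, g(4.5) = -4, g(4.7) = -4.4, g(4.9) = -4.8, g(5.1) = -5.2, g(5.3) = -5.6, g(5.5) = -6.
Sum = Δx · [g(3.7) + g(3.9) + g(4.1) + ...].
Sum = -8.4.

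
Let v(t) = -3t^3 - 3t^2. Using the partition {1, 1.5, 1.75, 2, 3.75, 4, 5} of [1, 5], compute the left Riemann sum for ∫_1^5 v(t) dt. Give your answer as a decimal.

-366.6328125

Subinterval widths: 0.5, 0.25, 0.25, 1.75, 0.25, 1.
Left endpoints: 1, 1.5, 1.75, 2, 3.75, 4.
v(1) = -6, v(1.5) = -16.875, v(1.75) = -25.265625, v(2) = -36, v(3.75) = -200.390625, v(4) = -240.
Sum = Σ Δt_i · v(t_i).
Sum = -366.6328125.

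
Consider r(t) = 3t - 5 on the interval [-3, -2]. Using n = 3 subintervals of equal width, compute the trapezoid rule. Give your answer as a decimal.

-12.5

Δt = (-2 − (-3))/3 = 1/3.
r(-3) = -14, r(-8/3) = -13, r(-7/3) = -12, r(-2) = -11.
T_3 = (Δt/2)·[r(t_0) + 2r(t_1) + 2r(t_2) + r(t_3)].
Sum = -12.5.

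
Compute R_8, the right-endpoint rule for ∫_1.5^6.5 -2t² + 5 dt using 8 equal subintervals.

Δt = (6.5 − 1.5)/8 = 0.625.
Right endpoints: 2.125, 2.75, 3.375, 4, 4.625, 5.25, 5.875, 6.5.
f(2.125) = -4.03125, f(2.75) = -10.125, f(3.375) = -17.78125, f(4) = -27, f(4.625) = -37.78125, f(5.25) = -50.125, f(5.875) = -64.03125, f(6.5) = -79.5.
Sum = Δt · [f(2.125) + f(2.75) + f(3.375) + ...].
Sum = -181.484375.

-181.484375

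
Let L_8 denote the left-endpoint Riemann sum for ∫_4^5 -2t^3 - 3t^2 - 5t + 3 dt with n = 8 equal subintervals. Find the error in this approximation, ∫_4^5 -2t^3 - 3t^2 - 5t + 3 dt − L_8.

Exact integral: ∫_4^5 f(t) dt = -265.
L_8 = -255.453125.
Error = -265 − (-255.453125) = -9.546875.

-9.546875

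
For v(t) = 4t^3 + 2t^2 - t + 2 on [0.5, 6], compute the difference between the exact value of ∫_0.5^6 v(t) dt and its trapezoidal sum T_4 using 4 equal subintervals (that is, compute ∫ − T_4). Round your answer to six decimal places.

-71.055990

Exact integral: ∫_0.5^6 v(t) dt ≈ 1432.97916667.
T_4 = 1504.03515625.
Error ≈ 1432.97916667 − 1504.03515625 ≈ -71.055990.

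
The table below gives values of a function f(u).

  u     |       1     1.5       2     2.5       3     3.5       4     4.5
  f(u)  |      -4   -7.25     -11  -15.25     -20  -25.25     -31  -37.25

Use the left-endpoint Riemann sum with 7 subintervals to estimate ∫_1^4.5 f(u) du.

Δu = 0.5.
Sum = 0.5·[(-4) + (-7.25) + (-11) + (-15.25) + (-20) + (-25.25) + (-31)] = -56.875.

-56.875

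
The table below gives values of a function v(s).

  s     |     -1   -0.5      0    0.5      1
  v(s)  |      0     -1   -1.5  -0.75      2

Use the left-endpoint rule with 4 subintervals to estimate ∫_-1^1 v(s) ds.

-1.625

Δs = 0.5.
Sum = 0.5·[0 + (-1) + (-1.5) + (-0.75)] = -1.625.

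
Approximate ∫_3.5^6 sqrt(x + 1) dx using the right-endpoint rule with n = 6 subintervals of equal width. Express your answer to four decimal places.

6.0915

Δx = (6 − 3.5)/6 = 5/12.
Right endpoints: 47/12, 13/3, 4.75, 31/6, 67/12, 6.
f(47/12) ≈ 2.2174, f(13/3) ≈ 2.3094, f(4.75) ≈ 2.3979, f(31/6) ≈ 2.4833, f(67/12) ≈ 2.5658, f(6) ≈ 2.6458.
Sum = Δx · [f(47/12) + f(13/3) + f(4.75) + ...].
Sum ≈ 6.0915.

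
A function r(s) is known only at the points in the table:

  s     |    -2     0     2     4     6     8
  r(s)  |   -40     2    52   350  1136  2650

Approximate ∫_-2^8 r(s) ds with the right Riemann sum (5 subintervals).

8380

Δs = 2.
Sum = 2·[2 + 52 + 350 + 1136 + 2650] = 8380.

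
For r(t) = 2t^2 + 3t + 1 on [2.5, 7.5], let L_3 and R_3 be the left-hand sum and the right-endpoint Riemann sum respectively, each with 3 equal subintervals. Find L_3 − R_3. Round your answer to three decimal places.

-191.667

L_3 ≈ 259.62963.
R_3 ≈ 451.29630.
L_3 − R_3 ≈ -191.667.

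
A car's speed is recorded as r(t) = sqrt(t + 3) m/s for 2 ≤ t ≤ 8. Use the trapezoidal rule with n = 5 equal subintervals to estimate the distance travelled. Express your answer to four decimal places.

16.8596

Δt = (8 − 2)/5 = 1.2.
r(2) ≈ 2.2361, r(3.2) ≈ 2.4900, r(4.4) ≈ 2.7203, r(5.6) ≈ 2.9326, r(6.8) ≈ 3.1305, r(8) ≈ 3.3166.
T_5 = (Δt/2)·[r(t_0) + 2r(t_1) + ... + 2r(t_{4}) + r(t_5)].
Sum ≈ 16.8596.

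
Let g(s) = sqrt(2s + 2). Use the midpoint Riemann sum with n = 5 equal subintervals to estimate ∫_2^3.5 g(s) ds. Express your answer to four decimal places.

Δs = (3.5 − 2)/5 = 0.3.
Midpoints: 2.15, 2.45, 2.75, 3.05, 3.35.
g(2.15) ≈ 2.5100, g(2.45) ≈ 2.6268, g(2.75) ≈ 2.7386, g(3.05) ≈ 2.8460, g(3.35) ≈ 2.9496.
Sum = Δs · [g(2.15) + g(2.45) + g(2.75) + g(3.05) + g(3.35)].
Sum ≈ 4.1013.

4.1013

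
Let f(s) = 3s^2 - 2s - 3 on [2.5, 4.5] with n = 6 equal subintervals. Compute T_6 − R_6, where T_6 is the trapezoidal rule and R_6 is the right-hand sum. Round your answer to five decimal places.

-6.33333

T_6 ≈ 55.6111111.
R_6 ≈ 61.9444444.
T_6 − R_6 ≈ -6.33333.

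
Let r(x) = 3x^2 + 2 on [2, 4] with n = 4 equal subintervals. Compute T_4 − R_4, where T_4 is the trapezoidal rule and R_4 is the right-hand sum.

T_4 = 60.25.
R_4 = 69.25.
T_4 − R_4 = -9.

-9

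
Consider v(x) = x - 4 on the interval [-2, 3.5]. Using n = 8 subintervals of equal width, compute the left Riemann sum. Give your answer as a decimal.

Δx = (3.5 − (-2))/8 = 0.6875.
Left endpoints: -2, -1.3125, -0.625, 0.0625, 0.75, 1.4375, 2.125, 2.8125.
v(-2) = -6, v(-1.3125) = -5.3125, v(-0.625) = -4.625, v(0.0625) = -3.9375, v(0.75) = -3.25, v(1.4375) = -2.5625, v(2.125) = -1.875, v(2.8125) = -1.1875.
Sum = Δx · [v(-2) + v(-1.3125) + v(-0.625) + ...].
Sum = -19.765625.

-19.765625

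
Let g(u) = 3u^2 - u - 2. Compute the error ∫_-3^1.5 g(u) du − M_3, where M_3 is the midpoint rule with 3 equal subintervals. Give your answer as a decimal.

2.53125

Exact integral: ∫_-3^1.5 g(u) du = 24.75.
M_3 = 22.21875.
Error = 24.75 − 22.21875 = 2.53125.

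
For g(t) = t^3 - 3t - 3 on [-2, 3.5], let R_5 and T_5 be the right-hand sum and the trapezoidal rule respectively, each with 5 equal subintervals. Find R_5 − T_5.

R_5 = 26.0425.
T_5 = 7.13625.
R_5 − T_5 = 18.90625.

18.90625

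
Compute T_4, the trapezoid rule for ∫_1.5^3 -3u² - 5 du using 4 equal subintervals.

-31.23046875

Δu = (3 − 1.5)/4 = 0.375.
f(1.5) = -11.75, f(1.875) = -15.546875, f(2.25) = -20.1875, f(2.625) = -25.671875, f(3) = -32.
T_4 = (Δu/2)·[f(u_0) + 2f(u_1) + 2f(u_2) + 2f(u_3) + f(u_4)].
Sum = -31.23046875.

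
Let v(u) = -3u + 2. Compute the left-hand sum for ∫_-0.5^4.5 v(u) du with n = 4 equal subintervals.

Δu = (4.5 − (-0.5))/4 = 1.25.
Left endpoints: -0.5, 0.75, 2, 3.25.
v(-0.5) = 3.5, v(0.75) = -0.25, v(2) = -4, v(3.25) = -7.75.
Sum = Δu · [v(-0.5) + v(0.75) + v(2) + v(3.25)].
Sum = -10.625.

-10.625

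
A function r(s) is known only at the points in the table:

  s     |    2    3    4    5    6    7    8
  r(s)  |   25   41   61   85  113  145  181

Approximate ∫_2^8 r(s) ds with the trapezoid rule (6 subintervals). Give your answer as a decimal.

548

Δs = 1.
T_6 = (1/2)·[25 + 2·41 + 2·61 + 2·85 + 2·113 + 2·145 + 181] = 548.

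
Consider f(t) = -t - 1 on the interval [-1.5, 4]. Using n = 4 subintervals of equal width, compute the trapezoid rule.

-12.375

Δt = (4 − (-1.5))/4 = 1.375.
f(-1.5) = 0.5, f(-0.125) = -0.875, f(1.25) = -2.25, f(2.625) = -3.625, f(4) = -5.
T_4 = (Δt/2)·[f(t_0) + 2f(t_1) + 2f(t_2) + 2f(t_3) + f(t_4)].
Sum = -12.375.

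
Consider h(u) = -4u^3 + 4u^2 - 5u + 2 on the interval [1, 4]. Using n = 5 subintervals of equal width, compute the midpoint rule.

-200.16

Δu = (4 − 1)/5 = 0.6.
Midpoints: 1.3, 1.9, 2.5, 3.1, 3.7.
h(1.3) = -6.528, h(1.9) = -20.496, h(2.5) = -48, h(3.1) = -94.224, h(3.7) = -164.352.
Sum = Δu · [h(1.3) + h(1.9) + h(2.5) + h(3.1) + h(3.7)].
Sum = -200.16.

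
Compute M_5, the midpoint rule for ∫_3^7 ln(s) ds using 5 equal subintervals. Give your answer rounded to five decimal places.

Δs = (7 − 3)/5 = 0.8.
Midpoints: 3.4, 4.2, 5, 5.8, 6.6.
f(3.4) ≈ 1.22378, f(4.2) ≈ 1.43508, f(5) ≈ 1.60944, f(5.8) ≈ 1.75786, f(6.6) ≈ 1.88707.
Sum = Δs · [f(3.4) + f(4.2) + f(5) + f(5.8) + f(6.6)].
Sum ≈ 6.33058.

6.33058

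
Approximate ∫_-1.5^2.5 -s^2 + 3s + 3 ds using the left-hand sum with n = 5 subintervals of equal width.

Δs = (2.5 − (-1.5))/5 = 0.8.
Left endpoints: -1.5, -0.7, 0.1, 0.9, 1.7.
f(-1.5) = -3.75, f(-0.7) = 0.41, f(0.1) = 3.29, f(0.9) = 4.89, f(1.7) = 5.21.
Sum = Δs · [f(-1.5) + f(-0.7) + f(0.1) + f(0.9) + f(1.7)].
Sum = 8.04.

8.04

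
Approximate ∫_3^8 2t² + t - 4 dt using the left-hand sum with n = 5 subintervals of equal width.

Δt = (8 − 3)/5 = 1.
Left endpoints: 3, 4, 5, 6, 7.
f(3) = 17, f(4) = 32, f(5) = 51, f(6) = 74, f(7) = 101.
Sum = Δt · [f(3) + f(4) + f(5) + f(6) + f(7)].
Sum = 275.

275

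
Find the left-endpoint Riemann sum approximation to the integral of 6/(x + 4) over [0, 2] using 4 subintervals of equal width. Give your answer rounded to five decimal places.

2.56212

Δx = (2 − 0)/4 = 0.5.
Left endpoints: 0, 0.5, 1, 1.5.
f(0) = 1.5, f(0.5) = 4/3, f(1) = 1.2, f(1.5) = 12/11.
Sum = Δx · [f(0) + f(0.5) + f(1) + f(1.5)].
Sum ≈ 2.56212.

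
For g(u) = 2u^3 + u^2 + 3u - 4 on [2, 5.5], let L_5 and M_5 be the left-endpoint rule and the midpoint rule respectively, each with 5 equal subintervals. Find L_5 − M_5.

L_5 = 410.69.
M_5 = 524.339375.
L_5 − M_5 = -113.649375.

-113.649375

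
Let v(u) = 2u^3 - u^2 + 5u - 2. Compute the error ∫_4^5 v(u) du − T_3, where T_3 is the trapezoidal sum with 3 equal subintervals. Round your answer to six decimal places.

Exact integral: ∫_4^5 v(u) du ≈ 184.66666667.
T_3 ≈ 185.14814815.
Error ≈ 184.66666667 − 185.14814815 ≈ -0.481481.

-0.481481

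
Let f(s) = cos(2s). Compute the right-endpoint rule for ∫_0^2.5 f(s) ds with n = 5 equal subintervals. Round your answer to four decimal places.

-0.6179

Δs = (2.5 − 0)/5 = 0.5.
Right endpoints: 0.5, 1, 1.5, 2, 2.5.
f(0.5) ≈ 0.5403, f(1) ≈ -0.4161, f(1.5) ≈ -0.9900, f(2) ≈ -0.6536, f(2.5) ≈ 0.2837.
Sum = Δs · [f(0.5) + f(1) + f(1.5) + f(2) + f(2.5)].
Sum ≈ -0.6179.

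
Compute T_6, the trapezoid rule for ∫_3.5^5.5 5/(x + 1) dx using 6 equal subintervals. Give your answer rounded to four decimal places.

Δx = (5.5 − 3.5)/6 = 1/3.
f(3.5) = 10/9, f(23/6) = 30/29, f(25/6) = 30/31, f(4.5) = 10/11, f(29/6) = 6/7, f(31/6) = 30/37, f(5.5) = 10/13.
T_6 = (Δx/2)·[f(x_0) + 2f(x_1) + ... + 2f(x_{5}) + f(x_6)].
Sum ≈ 1.8398.

1.8398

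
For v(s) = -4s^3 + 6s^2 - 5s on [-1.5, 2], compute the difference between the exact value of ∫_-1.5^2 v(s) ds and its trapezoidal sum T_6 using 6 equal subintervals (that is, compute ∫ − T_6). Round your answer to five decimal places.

Exact integral: ∫_-1.5^2 v(s) ds = 7.4375.
T_6 ≈ 8.0329861.
Error ≈ 7.4375 − 8.0329861 ≈ -0.59549.

-0.59549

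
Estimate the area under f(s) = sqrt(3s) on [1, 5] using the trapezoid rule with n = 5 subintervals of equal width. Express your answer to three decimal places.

11.730

Δs = (5 − 1)/5 = 0.8.
f(1) ≈ 1.732, f(1.8) ≈ 2.324, f(2.6) ≈ 2.793, f(3.4) ≈ 3.194, f(4.2) ≈ 3.550, f(5) ≈ 3.873.
T_5 = (Δs/2)·[f(s_0) + 2f(s_1) + ... + 2f(s_{4}) + f(s_5)].
Sum ≈ 11.730.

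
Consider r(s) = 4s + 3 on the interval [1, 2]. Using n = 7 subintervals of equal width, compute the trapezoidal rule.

Δs = (2 − 1)/7 = 1/7.
r(1) = 7, r(8/7) = 53/7, r(9/7) = 57/7, r(10/7) = 61/7, r(11/7) = 65/7, r(12/7) = 69/7, r(13/7) = 73/7, r(2) = 11.
T_7 = (Δs/2)·[r(s_0) + 2r(s_1) + ... + 2r(s_{6}) + r(s_7)].
Sum = 9.

9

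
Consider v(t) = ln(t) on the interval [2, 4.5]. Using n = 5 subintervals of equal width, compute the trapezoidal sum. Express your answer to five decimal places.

Δt = (4.5 − 2)/5 = 0.5.
v(2) ≈ 0.69315, v(2.5) ≈ 0.91629, v(3) ≈ 1.09861, v(3.5) ≈ 1.25276, v(4) ≈ 1.38629, v(4.5) ≈ 1.50408.
T_5 = (Δt/2)·[v(t_0) + 2v(t_1) + ... + 2v(t_{4}) + v(t_5)].
Sum ≈ 2.87629.

2.87629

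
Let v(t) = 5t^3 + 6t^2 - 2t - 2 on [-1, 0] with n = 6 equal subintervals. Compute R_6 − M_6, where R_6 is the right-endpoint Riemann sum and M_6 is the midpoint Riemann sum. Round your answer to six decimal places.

R_6 ≈ -0.50694444.
M_6 ≈ -0.24652778.
R_6 − M_6 ≈ -0.260417.

-0.260417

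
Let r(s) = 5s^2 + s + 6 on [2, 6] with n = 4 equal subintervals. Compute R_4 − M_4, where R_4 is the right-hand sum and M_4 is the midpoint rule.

87

R_4 = 472.
M_4 = 385.
R_4 − M_4 = 87.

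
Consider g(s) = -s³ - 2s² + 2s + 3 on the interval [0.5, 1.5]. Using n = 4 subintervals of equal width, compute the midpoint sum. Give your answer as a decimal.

1.609375

Δs = (1.5 − 0.5)/4 = 0.25.
Midpoints: 0.625, 0.875, 1.125, 1.375.
g(0.625) = 1651/512, g(0.875) = 1305/512, g(1.125) = 663/512, g(1.375) = -323/512.
Sum = Δs · [g(0.625) + g(0.875) + g(1.125) + g(1.375)].
Sum = 1.609375.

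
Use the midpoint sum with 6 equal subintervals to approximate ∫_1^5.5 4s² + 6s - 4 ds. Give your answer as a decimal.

289.40625

Δs = (5.5 − 1)/6 = 0.75.
Midpoints: 1.375, 2.125, 2.875, 3.625, 4.375, 5.125.
f(1.375) = 11.8125, f(2.125) = 26.8125, f(2.875) = 46.3125, f(3.625) = 70.3125, f(4.375) = 98.8125, f(5.125) = 131.8125.
Sum = Δs · [f(1.375) + f(2.125) + f(2.875) + ...].
Sum = 289.40625.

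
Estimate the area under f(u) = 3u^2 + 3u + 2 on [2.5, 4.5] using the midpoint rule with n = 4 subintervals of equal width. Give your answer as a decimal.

100.375

Δu = (4.5 − 2.5)/4 = 0.5.
Midpoints: 2.75, 3.25, 3.75, 4.25.
f(2.75) = 32.9375, f(3.25) = 43.4375, f(3.75) = 55.4375, f(4.25) = 68.9375.
Sum = Δu · [f(2.75) + f(3.25) + f(3.75) + f(4.25)].
Sum = 100.375.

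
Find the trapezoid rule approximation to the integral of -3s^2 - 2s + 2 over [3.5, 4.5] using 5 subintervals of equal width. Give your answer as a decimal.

Δs = (4.5 − 3.5)/5 = 0.2.
f(3.5) = -41.75, f(3.7) = -46.47, f(3.9) = -51.43, f(4.1) = -56.63, f(4.3) = -62.07, f(4.5) = -67.75.
T_5 = (Δs/2)·[f(s_0) + 2f(s_1) + ... + 2f(s_{4}) + f(s_5)].
Sum = -54.27.

-54.27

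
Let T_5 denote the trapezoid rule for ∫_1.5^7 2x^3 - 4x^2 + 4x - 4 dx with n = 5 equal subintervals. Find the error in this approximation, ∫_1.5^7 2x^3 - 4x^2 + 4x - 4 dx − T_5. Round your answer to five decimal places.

-23.84708

Exact integral: ∫_1.5^7 f(x) dx ≈ 816.6354167.
T_5 = 840.4825.
Error ≈ 816.6354167 − 840.4825 ≈ -23.84708.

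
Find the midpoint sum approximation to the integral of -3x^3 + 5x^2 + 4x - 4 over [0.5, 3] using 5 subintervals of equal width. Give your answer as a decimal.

Δx = (3 − 0.5)/5 = 0.5.
Midpoints: 0.75, 1.25, 1.75, 2.25, 2.75.
f(0.75) = 0.546875, f(1.25) = 2.953125, f(1.75) = 2.234375, f(2.25) = -3.859375, f(2.75) = -17.578125.
Sum = Δx · [f(0.75) + f(1.25) + f(1.75) + f(2.25) + f(2.75)].
Sum = -7.8515625.

-7.8515625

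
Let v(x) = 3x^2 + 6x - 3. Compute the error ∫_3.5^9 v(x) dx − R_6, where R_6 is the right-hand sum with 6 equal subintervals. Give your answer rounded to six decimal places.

-111.967014

Exact integral: ∫_3.5^9 v(x) dx = 875.875.
R_6 ≈ 987.84201389.
Error ≈ 875.875 − 987.84201389 ≈ -111.967014.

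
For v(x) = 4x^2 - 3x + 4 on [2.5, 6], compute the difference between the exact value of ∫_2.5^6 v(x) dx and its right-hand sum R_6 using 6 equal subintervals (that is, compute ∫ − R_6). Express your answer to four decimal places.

Exact integral: ∫_2.5^6 v(x) dx ≈ 236.541667.
R_6 ≈ 268.981481.
Error ≈ 236.541667 − 268.981481 ≈ -32.4398.

-32.4398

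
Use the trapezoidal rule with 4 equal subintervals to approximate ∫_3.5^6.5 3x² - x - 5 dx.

202.59375

Δx = (6.5 − 3.5)/4 = 0.75.
f(3.5) = 28.25, f(4.25) = 44.9375, f(5) = 65, f(5.75) = 88.4375, f(6.5) = 115.25.
T_4 = (Δx/2)·[f(x_0) + 2f(x_1) + 2f(x_2) + 2f(x_3) + f(x_4)].
Sum = 202.59375.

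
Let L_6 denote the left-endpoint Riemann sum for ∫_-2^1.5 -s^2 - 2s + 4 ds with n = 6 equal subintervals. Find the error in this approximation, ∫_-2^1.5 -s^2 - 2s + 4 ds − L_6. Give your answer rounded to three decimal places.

-1.333

Exact integral: ∫_-2^1.5 f(s) ds ≈ 11.95833.
L_6 ≈ 13.29109.
Error ≈ 11.95833 − 13.29109 ≈ -1.333.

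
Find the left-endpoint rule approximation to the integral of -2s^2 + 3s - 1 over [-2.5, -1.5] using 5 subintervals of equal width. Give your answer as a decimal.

-16.28

Δs = (-1.5 − (-2.5))/5 = 0.2.
Left endpoints: -2.5, -2.3, -2.1, -1.9, -1.7.
f(-2.5) = -21, f(-2.3) = -18.48, f(-2.1) = -16.12, f(-1.9) = -13.92, f(-1.7) = -11.88.
Sum = Δs · [f(-2.5) + f(-2.3) + f(-2.1) + f(-1.9) + f(-1.7)].
Sum = -16.28.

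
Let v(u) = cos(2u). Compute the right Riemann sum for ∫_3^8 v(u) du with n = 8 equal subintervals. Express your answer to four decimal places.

-0.6030

Δu = (8 − 3)/8 = 0.625.
Right endpoints: 3.625, 4.25, 4.875, 5.5, 6.125, 6.75, 7.375, 8.
v(3.625) ≈ 0.5679, v(4.25) ≈ -0.6020, v(4.875) ≈ -0.9476, v(5.5) ≈ 0.0044, v(6.125) ≈ 0.9504, v(6.75) ≈ 0.5949, v(7.375) ≈ -0.5752, v(8) ≈ -0.9577.
Sum = Δu · [v(3.625) + v(4.25) + v(4.875) + ...].
Sum ≈ -0.6030.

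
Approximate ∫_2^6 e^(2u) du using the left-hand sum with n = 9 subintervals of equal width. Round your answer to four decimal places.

Δu = (6 − 2)/9 = 4/9.
Left endpoints: 2, 22/9, 26/9, 10/3, 34/9, 38/9, 14/3, 46/9, 50/9.
f(2) ≈ 54.5982, f(22/9) ≈ 132.8059, f(26/9) ≈ 323.0405, f(10/3) ≈ 785.7720, f(34/9) ≈ 1911.3318, f(38/9) ≈ 4649.1721, f(14/3) ≈ 11308.7646, f(46/9) ≈ 27507.7269, f(50/9) ≈ 66910.4951.
Sum = Δu · [f(2) + f(22/9) + f(26/9) + ...].
Sum ≈ 50481.6476.

50481.6476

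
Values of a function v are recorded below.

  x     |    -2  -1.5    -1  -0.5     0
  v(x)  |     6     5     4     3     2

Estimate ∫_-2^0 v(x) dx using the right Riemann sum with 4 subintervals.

7

Δx = 0.5.
Sum = 0.5·[5 + 4 + 3 + 2] = 7.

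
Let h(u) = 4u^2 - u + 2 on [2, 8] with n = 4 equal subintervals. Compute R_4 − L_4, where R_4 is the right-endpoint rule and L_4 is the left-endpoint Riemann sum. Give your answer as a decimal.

351

R_4 = 838.5.
L_4 = 487.5.
R_4 − L_4 = 351.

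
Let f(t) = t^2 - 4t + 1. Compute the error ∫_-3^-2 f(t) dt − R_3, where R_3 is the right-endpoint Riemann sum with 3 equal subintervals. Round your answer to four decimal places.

Exact integral: ∫_-3^-2 f(t) dt ≈ 17.333333.
R_3 ≈ 15.851852.
Error ≈ 17.333333 − 15.851852 ≈ 1.4815.

1.4815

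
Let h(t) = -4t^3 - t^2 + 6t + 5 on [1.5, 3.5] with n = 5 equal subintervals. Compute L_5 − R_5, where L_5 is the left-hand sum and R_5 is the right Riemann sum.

62.4

L_5 = -88.62.
R_5 = -151.02.
L_5 − R_5 = 62.4.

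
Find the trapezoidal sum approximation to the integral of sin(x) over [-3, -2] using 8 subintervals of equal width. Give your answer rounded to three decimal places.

-0.573

Δx = (-2 − (-3))/8 = 0.125.
f(-3) ≈ -0.141, f(-2.875) ≈ -0.263, f(-2.75) ≈ -0.382, f(-2.625) ≈ -0.494, f(-2.5) ≈ -0.598, f(-2.375) ≈ -0.694, f(-2.25) ≈ -0.778, f(-2.125) ≈ -0.850, f(-2) ≈ -0.909.
T_8 = (Δx/2)·[f(x_0) + 2f(x_1) + ... + 2f(x_{7}) + f(x_8)].
Sum ≈ -0.573.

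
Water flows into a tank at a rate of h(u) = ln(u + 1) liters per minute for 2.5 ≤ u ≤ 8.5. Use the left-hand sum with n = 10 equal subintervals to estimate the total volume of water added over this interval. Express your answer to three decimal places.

10.698

Δu = (8.5 − 2.5)/10 = 0.6.
Left endpoints: 2.5, 3.1, 3.7, 4.3, 4.9, 5.5, 6.1, 6.7, 7.3, 7.9.
h(2.5) ≈ 1.253, h(3.1) ≈ 1.411, h(3.7) ≈ 1.548, h(4.3) ≈ 1.668, h(4.9) ≈ 1.775, h(5.5) ≈ 1.872, h(6.1) ≈ 1.960, h(6.7) ≈ 2.041, h(7.3) ≈ 2.116, h(7.9) ≈ 2.186.
Sum = Δu · [h(2.5) + h(3.1) + h(3.7) + ...].
Sum ≈ 10.698.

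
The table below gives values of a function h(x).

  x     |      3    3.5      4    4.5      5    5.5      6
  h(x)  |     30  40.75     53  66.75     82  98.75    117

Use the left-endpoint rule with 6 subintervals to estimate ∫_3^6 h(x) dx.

185.625

Δx = 0.5.
Sum = 0.5·[30 + 40.75 + 53 + 66.75 + 82 + 98.75] = 185.625.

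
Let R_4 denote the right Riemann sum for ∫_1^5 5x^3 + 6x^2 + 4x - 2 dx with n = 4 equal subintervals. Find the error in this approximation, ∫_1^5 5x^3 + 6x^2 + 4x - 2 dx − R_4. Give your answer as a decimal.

Exact integral: ∫_1^5 f(x) dx = 1068.
R_4 = 1492.
Error = 1068 − 1492 = -424.

-424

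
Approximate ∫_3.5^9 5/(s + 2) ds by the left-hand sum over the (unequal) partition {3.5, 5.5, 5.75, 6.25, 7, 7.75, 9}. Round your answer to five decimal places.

3.81967

Subinterval widths: 2, 0.25, 0.5, 0.75, 0.75, 1.25.
Left endpoints: 3.5, 5.5, 5.75, 6.25, 7, 7.75.
f(3.5) = 10/11, f(5.5) = 2/3, f(5.75) = 20/31, f(6.25) = 20/33, f(7) = 5/9, f(7.75) = 20/39.
Sum = Σ Δs_i · f(s_i).
Sum ≈ 3.81967.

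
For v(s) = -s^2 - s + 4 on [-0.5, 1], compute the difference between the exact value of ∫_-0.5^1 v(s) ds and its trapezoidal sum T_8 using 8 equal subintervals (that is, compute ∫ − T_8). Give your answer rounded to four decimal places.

0.0088

Exact integral: ∫_-0.5^1 v(s) ds = 5.25.
T_8 ≈ 5.241211.
Error ≈ 5.25 − 5.241211 ≈ 0.0088.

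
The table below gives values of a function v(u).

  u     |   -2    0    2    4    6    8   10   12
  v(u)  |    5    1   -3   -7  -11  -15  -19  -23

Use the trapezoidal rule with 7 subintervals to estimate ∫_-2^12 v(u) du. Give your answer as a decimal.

-126

Δu = 2.
T_7 = (2/2)·[5 + 2·1 + 2·(-3) + 2·(-7) + 2·(-11) + 2·(-15) + 2·(-19) + (-23)] = -126.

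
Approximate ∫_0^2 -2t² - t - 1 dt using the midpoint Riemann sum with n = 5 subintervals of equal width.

-9.28

Δt = (2 − 0)/5 = 0.4.
Midpoints: 0.2, 0.6, 1, 1.4, 1.8.
f(0.2) = -1.28, f(0.6) = -2.32, f(1) = -4, f(1.4) = -6.32, f(1.8) = -9.28.
Sum = Δt · [f(0.2) + f(0.6) + f(1) + f(1.4) + f(1.8)].
Sum = -9.28.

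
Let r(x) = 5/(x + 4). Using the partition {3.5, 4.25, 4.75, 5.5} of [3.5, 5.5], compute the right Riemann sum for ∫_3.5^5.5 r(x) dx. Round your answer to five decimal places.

1.13500

Subinterval widths: 0.75, 0.5, 0.75.
Right endpoints: 4.25, 4.75, 5.5.
r(4.25) = 20/33, r(4.75) = 4/7, r(5.5) = 10/19.
Sum = Σ Δx_i · r(x_i).
Sum ≈ 1.13500.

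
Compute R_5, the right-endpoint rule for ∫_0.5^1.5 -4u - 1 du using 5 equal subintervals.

-5.4

Δu = (1.5 − 0.5)/5 = 0.2.
Right endpoints: 0.7, 0.9, 1.1, 1.3, 1.5.
f(0.7) = -3.8, f(0.9) = -4.6, f(1.1) = -5.4, f(1.3) = -6.2, f(1.5) = -7.
Sum = Δu · [f(0.7) + f(0.9) + f(1.1) + f(1.3) + f(1.5)].
Sum = -5.4.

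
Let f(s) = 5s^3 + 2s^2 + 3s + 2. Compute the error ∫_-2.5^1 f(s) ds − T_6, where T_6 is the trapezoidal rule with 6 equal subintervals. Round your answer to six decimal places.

1.836082

Exact integral: ∫_-2.5^1 f(s) ds ≈ -37.36979167.
T_6 ≈ -39.20587384.
Error ≈ -37.36979167 − (-39.20587384) ≈ 1.836082.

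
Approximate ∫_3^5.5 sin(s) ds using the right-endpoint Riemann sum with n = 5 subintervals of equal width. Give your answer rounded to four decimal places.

-1.8748

Δs = (5.5 − 3)/5 = 0.5.
Right endpoints: 3.5, 4, 4.5, 5, 5.5.
f(3.5) ≈ -0.3508, f(4) ≈ -0.7568, f(4.5) ≈ -0.9775, f(5) ≈ -0.9589, f(5.5) ≈ -0.7055.
Sum = Δs · [f(3.5) + f(4) + f(4.5) + f(5) + f(5.5)].
Sum ≈ -1.8748.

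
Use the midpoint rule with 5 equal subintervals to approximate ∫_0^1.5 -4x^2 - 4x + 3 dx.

Δx = (1.5 − 0)/5 = 0.3.
Midpoints: 0.15, 0.45, 0.75, 1.05, 1.35.
f(0.15) = 2.31, f(0.45) = 0.39, f(0.75) = -2.25, f(1.05) = -5.61, f(1.35) = -9.69.
Sum = Δx · [f(0.15) + f(0.45) + f(0.75) + f(1.05) + f(1.35)].
Sum = -4.455.

-4.455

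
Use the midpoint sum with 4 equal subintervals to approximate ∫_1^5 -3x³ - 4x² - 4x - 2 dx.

-679

Δx = (5 − 1)/4 = 1.
Midpoints: 1.5, 2.5, 3.5, 4.5.
f(1.5) = -27.125, f(2.5) = -83.875, f(3.5) = -193.625, f(4.5) = -374.375.
Sum = Δx · [f(1.5) + f(2.5) + f(3.5) + f(4.5)].
Sum = -679.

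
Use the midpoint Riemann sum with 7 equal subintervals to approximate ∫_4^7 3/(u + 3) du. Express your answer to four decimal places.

1.0698

Δu = (7 − 4)/7 = 3/7.
Midpoints: 59/14, 65/14, 71/14, 5.5, 83/14, 89/14, 95/14.
f(59/14) = 42/101, f(65/14) = 42/107, f(71/14) = 42/113, f(5.5) = 6/17, f(83/14) = 0.336, f(89/14) = 42/131, f(95/14) = 42/137.
Sum = Δu · [f(59/14) + f(65/14) + f(71/14) + ...].
Sum ≈ 1.0698.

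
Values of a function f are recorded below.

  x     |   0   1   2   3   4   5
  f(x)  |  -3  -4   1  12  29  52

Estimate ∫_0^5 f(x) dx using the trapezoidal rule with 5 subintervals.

62.5

Δx = 1.
T_5 = (1/2)·[(-3) + 2·(-4) + 2·1 + 2·12 + 2·29 + 52] = 62.5.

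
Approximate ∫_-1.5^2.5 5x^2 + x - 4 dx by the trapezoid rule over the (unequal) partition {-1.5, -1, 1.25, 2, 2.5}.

27.71875

Subinterval widths: 0.5, 2.25, 0.75, 0.5.
f(-1.5) = 5.75, f(-1) = 0, f(1.25) = 5.0625, f(2) = 18, f(2.5) = 29.75.
On each subinterval the trapezoid contributes (Δx_i/2)·[f(x_{i-1}) + f(x_i)].
Sum = 27.71875.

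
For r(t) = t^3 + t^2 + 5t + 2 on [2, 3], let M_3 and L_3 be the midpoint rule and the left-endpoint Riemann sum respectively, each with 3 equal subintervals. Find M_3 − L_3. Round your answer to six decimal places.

4.597222

M_3 ≈ 37.00462963.
L_3 ≈ 32.40740741.
M_3 − L_3 ≈ 4.597222.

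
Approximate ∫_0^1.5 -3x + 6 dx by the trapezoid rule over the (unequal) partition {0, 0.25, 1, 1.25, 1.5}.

5.625

Subinterval widths: 0.25, 0.75, 0.25, 0.25.
f(0) = 6, f(0.25) = 5.25, f(1) = 3, f(1.25) = 2.25, f(1.5) = 1.5.
On each subinterval the trapezoid contributes (Δx_i/2)·[f(x_{i-1}) + f(x_i)].
Sum = 5.625.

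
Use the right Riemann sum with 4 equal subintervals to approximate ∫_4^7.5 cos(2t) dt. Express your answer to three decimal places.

-0.393

Δt = (7.5 − 4)/4 = 0.875.
Right endpoints: 4.875, 5.75, 6.625, 7.5.
f(4.875) ≈ -0.948, f(5.75) ≈ 0.483, f(6.625) ≈ 0.775, f(7.5) ≈ -0.760.
Sum = Δt · [f(4.875) + f(5.75) + f(6.625) + f(7.5)].
Sum ≈ -0.393.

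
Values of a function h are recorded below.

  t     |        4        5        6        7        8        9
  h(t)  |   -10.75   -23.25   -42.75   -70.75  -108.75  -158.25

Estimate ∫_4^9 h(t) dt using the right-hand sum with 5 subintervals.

-403.75

Δt = 1.
Sum = 1·[(-23.25) + (-42.75) + (-70.75) + (-108.75) + (-158.25)] = -403.75.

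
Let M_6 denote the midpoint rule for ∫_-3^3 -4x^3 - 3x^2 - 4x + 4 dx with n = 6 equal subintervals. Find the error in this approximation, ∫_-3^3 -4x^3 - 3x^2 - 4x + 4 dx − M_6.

-1.5

Exact integral: ∫_-3^3 f(x) dx = -30.
M_6 = -28.5.
Error = -30 − (-28.5) = -1.5.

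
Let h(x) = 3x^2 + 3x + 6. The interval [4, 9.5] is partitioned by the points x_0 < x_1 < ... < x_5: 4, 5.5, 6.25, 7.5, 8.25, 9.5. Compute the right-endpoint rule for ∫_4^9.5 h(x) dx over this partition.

1080.65625

Subinterval widths: 1.5, 0.75, 1.25, 0.75, 1.25.
Right endpoints: 5.5, 6.25, 7.5, 8.25, 9.5.
h(5.5) = 113.25, h(6.25) = 141.9375, h(7.5) = 197.25, h(8.25) = 234.9375, h(9.5) = 305.25.
Sum = Σ Δx_i · h(x_i).
Sum = 1080.65625.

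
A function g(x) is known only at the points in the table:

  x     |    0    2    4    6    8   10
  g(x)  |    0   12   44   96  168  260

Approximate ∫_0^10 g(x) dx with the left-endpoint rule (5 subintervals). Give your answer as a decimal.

640

Δx = 2.
Sum = 2·[0 + 12 + 44 + 96 + 168] = 640.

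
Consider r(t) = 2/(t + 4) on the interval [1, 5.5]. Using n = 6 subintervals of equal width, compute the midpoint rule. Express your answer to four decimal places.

1.2824

Δt = (5.5 − 1)/6 = 0.75.
Midpoints: 1.375, 2.125, 2.875, 3.625, 4.375, 5.125.
r(1.375) = 16/43, r(2.125) = 16/49, r(2.875) = 16/55, r(3.625) = 16/61, r(4.375) = 16/67, r(5.125) = 16/73.
Sum = Δt · [r(1.375) + r(2.125) + r(2.875) + ...].
Sum ≈ 1.2824.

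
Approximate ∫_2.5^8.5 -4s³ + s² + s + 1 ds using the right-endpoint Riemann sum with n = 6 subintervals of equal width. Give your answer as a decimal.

Δs = (8.5 − 2.5)/6 = 1.
Right endpoints: 3.5, 4.5, 5.5, 6.5, 7.5, 8.5.
f(3.5) = -154.75, f(4.5) = -338.75, f(5.5) = -628.75, f(6.5) = -1048.75, f(7.5) = -1622.75, f(8.5) = -2374.75.
Sum = Δs · [f(3.5) + f(4.5) + f(5.5) + ...].
Sum = -6168.5.

-6168.5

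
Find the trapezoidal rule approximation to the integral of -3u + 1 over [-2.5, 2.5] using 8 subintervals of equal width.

Δu = (2.5 − (-2.5))/8 = 0.625.
f(-2.5) = 8.5, f(-1.875) = 6.625, f(-1.25) = 4.75, f(-0.625) = 2.875, f(0) = 1, f(0.625) = -0.875, f(1.25) = -2.75, f(1.875) = -4.625, f(2.5) = -6.5.
T_8 = (Δu/2)·[f(u_0) + 2f(u_1) + ... + 2f(u_{7}) + f(u_8)].
Sum = 5.

5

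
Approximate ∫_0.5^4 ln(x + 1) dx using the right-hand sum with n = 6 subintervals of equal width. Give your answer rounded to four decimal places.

Δx = (4 − 0.5)/6 = 7/12.
Right endpoints: 13/12, 5/3, 2.25, 17/6, 41/12, 4.
f(13/12) ≈ 0.7340, f(5/3) ≈ 0.9808, f(2.25) ≈ 1.1787, f(17/6) ≈ 1.3437, f(41/12) ≈ 1.4854, f(4) ≈ 1.6094.
Sum = Δx · [f(13/12) + f(5/3) + f(2.25) + ...].
Sum ≈ 4.2770.

4.2770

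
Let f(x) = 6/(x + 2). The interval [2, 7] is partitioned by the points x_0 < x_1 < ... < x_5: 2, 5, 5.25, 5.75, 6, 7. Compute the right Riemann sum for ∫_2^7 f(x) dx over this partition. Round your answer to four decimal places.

Subinterval widths: 3, 0.25, 0.5, 0.25, 1.
Right endpoints: 5, 5.25, 5.75, 6, 7.
f(5) = 6/7, f(5.25) = 24/29, f(5.75) = 24/31, f(6) = 0.75, f(7) = 2/3.
Sum = Σ Δx_i · f(x_i).
Sum ≈ 4.0196.

4.0196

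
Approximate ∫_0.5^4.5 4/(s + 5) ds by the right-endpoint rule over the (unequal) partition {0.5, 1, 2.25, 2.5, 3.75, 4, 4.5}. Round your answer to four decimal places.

Subinterval widths: 0.5, 1.25, 0.25, 1.25, 0.25, 0.5.
Right endpoints: 1, 2.25, 2.5, 3.75, 4, 4.5.
f(1) = 2/3, f(2.25) = 16/29, f(2.5) = 8/15, f(3.75) = 16/35, f(4) = 4/9, f(4.5) = 8/19.
Sum = Σ Δs_i · f(s_i).
Sum ≈ 2.0494.

2.0494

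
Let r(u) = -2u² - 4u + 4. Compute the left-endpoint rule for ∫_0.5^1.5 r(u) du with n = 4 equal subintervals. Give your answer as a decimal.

-1.1875

Δu = (1.5 − 0.5)/4 = 0.25.
Left endpoints: 0.5, 0.75, 1, 1.25.
r(0.5) = 1.5, r(0.75) = -0.125, r(1) = -2, r(1.25) = -4.125.
Sum = Δu · [r(0.5) + r(0.75) + r(1) + r(1.25)].
Sum = -1.1875.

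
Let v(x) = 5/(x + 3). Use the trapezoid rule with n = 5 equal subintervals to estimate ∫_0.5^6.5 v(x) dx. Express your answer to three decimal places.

5.034

Δx = (6.5 − 0.5)/5 = 1.2.
v(0.5) = 10/7, v(1.7) = 50/47, v(2.9) = 50/59, v(4.1) = 50/71, v(5.3) = 50/83, v(6.5) = 10/19.
T_5 = (Δx/2)·[v(x_0) + 2v(x_1) + ... + 2v(x_{4}) + v(x_5)].
Sum ≈ 5.034.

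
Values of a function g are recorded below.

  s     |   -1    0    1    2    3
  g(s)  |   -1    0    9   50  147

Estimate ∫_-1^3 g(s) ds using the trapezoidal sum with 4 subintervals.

Δs = 1.
T_4 = (1/2)·[(-1) + 2·0 + 2·9 + 2·50 + 147] = 132.

132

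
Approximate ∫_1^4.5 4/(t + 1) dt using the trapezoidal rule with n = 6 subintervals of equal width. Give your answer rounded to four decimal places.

Δt = (4.5 − 1)/6 = 7/12.
f(1) = 2, f(19/12) = 48/31, f(13/6) = 24/19, f(2.75) = 16/15, f(10/3) = 12/13, f(47/12) = 48/59, f(4.5) = 8/11.
T_6 = (Δt/2)·[f(t_0) + 2f(t_1) + ... + 2f(t_{5}) + f(t_6)].
Sum ≈ 4.0708.

4.0708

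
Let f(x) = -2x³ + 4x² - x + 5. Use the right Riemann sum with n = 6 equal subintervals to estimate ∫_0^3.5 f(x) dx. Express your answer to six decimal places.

Δx = (3.5 − 0)/6 = 7/12.
Right endpoints: 7/12, 7/6, 1.75, 7/3, 35/12, 3.5.
f(7/12) = 4649/864, f(7/6) = 659/108, f(1.75) = 4.78125, f(7/3) = -26/27, f(35/12) = -11675/864, f(3.5) = -35.25.
Sum = Δx · [f(7/12) + f(7/6) + f(1.75) + ...].
Sum ≈ -19.519387.

-19.519387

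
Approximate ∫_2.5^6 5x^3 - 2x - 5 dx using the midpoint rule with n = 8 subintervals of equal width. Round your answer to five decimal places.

1520.36292

Δx = (6 − 2.5)/8 = 0.4375.
Midpoints: 2.71875, 3.15625, 3.59375, 4.03125, 4.46875, 4.90625, 5.34375, 5.78125.
f(2.71875) = 2950499/32768, f(3.15625) = 4780817/32768, f(3.59375) = 7205015/32768, f(4.03125) = 10305413/32768, f(4.46875) = 14164331/32768, f(4.90625) = 18864089/32768, f(5.34375) = 24487007/32768, f(5.78125) = 31115405/32768.
Sum = Δx · [f(2.71875) + f(3.15625) + f(3.59375) + ...].
Sum ≈ 1520.36292.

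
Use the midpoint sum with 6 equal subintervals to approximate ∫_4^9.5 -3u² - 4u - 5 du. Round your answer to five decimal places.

Δu = (9.5 − 4)/6 = 11/12.
Midpoints: 107/24, 5.375, 151/24, 173/24, 8.125, 217/24.
f(107/24) = -15833/192, f(5.375) = -113.171875, f(151/24) = -148.921875, f(173/24) = -36425/192, f(8.125) = -235.546875, f(217/24) = -286.421875.
Sum = Δu · [f(107/24) + f(5.375) + f(151/24) + ...].
Sum ≈ -968.21962.

-968.21962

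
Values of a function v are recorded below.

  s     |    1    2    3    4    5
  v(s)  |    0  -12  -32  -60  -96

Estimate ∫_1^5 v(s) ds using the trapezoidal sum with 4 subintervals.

Δs = 1.
T_4 = (1/2)·[0 + 2·(-12) + 2·(-32) + 2·(-60) + (-96)] = -152.

-152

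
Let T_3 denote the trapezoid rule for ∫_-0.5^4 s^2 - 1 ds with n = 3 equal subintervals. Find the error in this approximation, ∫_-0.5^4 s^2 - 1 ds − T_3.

Exact integral: ∫_-0.5^4 f(s) ds = 16.875.
T_3 = 18.5625.
Error = 16.875 − 18.5625 = -1.6875.

-1.6875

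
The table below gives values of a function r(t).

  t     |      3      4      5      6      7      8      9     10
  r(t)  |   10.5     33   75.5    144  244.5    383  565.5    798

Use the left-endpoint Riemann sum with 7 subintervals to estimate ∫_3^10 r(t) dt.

1456

Δt = 1.
Sum = 1·[10.5 + 33 + 75.5 + 144 + 244.5 + 383 + 565.5] = 1456.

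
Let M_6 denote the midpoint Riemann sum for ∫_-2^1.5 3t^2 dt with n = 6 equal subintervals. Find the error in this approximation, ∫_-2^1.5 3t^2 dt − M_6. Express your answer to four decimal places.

Exact integral: ∫_-2^1.5 f(t) dt = 11.375.
M_6 ≈ 11.077257.
Error ≈ 11.375 − 11.077257 ≈ 0.2977.

0.2977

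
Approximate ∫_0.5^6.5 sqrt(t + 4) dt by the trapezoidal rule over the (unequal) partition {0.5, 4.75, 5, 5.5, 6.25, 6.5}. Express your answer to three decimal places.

Subinterval widths: 4.25, 0.25, 0.5, 0.75, 0.25.
f(0.5) ≈ 2.121, f(4.75) ≈ 2.958, f(5) ≈ 3.000, f(5.5) ≈ 3.082, f(6.25) ≈ 3.202, f(6.5) ≈ 3.240.
On each subinterval the trapezoid contributes (Δt_i/2)·[f(t_{i-1}) + f(t_i)].
Sum ≈ 16.221.

16.221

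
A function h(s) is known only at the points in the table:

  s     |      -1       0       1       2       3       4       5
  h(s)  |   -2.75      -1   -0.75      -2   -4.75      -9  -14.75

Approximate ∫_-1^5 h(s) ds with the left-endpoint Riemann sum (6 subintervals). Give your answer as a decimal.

Δs = 1.
Sum = 1·[(-2.75) + (-1) + (-0.75) + (-2) + (-4.75) + (-9)] = -20.25.

-20.25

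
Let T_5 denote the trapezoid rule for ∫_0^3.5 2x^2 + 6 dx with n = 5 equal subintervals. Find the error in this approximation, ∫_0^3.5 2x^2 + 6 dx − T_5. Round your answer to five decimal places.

Exact integral: ∫_0^3.5 f(x) dx ≈ 49.5833333.
T_5 = 50.155.
Error ≈ 49.5833333 − 50.155 ≈ -0.57167.

-0.57167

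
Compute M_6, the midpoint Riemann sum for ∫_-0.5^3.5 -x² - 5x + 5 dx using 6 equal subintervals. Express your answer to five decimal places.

-24.18519

Δx = (3.5 − (-0.5))/6 = 2/3.
Midpoints: -1/6, 0.5, 7/6, 11/6, 2.5, 19/6.
f(-1/6) = 209/36, f(0.5) = 2.25, f(7/6) = -79/36, f(11/6) = -271/36, f(2.5) = -13.75, f(19/6) = -751/36.
Sum = Δx · [f(-1/6) + f(0.5) + f(7/6) + ...].
Sum ≈ -24.18519.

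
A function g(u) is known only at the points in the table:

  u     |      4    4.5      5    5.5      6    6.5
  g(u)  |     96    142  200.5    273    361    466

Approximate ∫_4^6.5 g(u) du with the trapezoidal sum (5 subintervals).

Δu = 0.5.
T_5 = (0.5/2)·[96 + 2·142 + 2·200.5 + 2·273 + 2·361 + 466] = 628.75.

628.75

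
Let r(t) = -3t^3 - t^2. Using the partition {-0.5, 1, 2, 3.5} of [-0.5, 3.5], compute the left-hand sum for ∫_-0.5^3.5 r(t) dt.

Subinterval widths: 1.5, 1, 1.5.
Left endpoints: -0.5, 1, 2.
r(-0.5) = 0.125, r(1) = -4, r(2) = -28.
Sum = Σ Δt_i · r(t_i).
Sum = -45.8125.

-45.8125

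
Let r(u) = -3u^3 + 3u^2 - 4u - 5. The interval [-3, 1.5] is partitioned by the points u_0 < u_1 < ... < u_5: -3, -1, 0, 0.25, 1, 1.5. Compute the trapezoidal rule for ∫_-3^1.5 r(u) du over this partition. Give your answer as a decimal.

Subinterval widths: 2, 1, 0.25, 0.75, 0.5.
r(-3) = 115, r(-1) = 5, r(0) = -5, r(0.25) = -5.859375, r(1) = -9, r(1.5) = -14.375.
On each subinterval the trapezoid contributes (Δu_i/2)·[r(u_{i-1}) + r(u_i)].
Sum = 107.2265625.

107.2265625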